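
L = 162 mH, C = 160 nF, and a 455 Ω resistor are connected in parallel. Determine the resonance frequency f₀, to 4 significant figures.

ω₀ = 1/√(LC) = 1/√(0.162 × 1.6e-07) = 6211 rad/s
f₀ = ω₀/(2π) = 988.6 Hz

988.6 Hz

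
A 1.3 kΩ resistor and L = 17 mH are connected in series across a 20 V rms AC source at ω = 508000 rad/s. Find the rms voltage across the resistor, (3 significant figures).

X_L = ωL = 8640 Ω
Z = 1300 + j8640 Ω
|Z| = √(1300² + 8640²) = 8730 Ω
I = V/|Z| = 2.29 mA
V_R = I·|Z_R| = 0.00229 × 1300 = 2.98 V

2.98 V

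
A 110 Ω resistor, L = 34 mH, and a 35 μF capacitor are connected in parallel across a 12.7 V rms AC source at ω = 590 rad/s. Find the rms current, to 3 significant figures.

X_L = ωL = 20.1 Ω
X_C = 1/(ωC) = 48.4 Ω
Parallel: admittances add. Y = 1/R + 1/(jωL) + jωC
Y = (0.00909 − j0.0292) S
|Y| = 0.0306 S → |Z| = 1/|Y| = 32.7 Ω, ∠Z = −∠Y = 72.7°
I = V/|Z| = 12.7/32.7 = 388 mA

388 mA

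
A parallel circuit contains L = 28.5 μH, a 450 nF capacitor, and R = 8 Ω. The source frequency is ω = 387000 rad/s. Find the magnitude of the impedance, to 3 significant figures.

X_L = ωL = 11.0 Ω
X_C = 1/(ωC) = 5.74 Ω
Parallel: admittances add. Y = 1/R + 1/(jωL) + jωC
Y = (0.125 + j0.0835) S
|Y| = 0.150 S → |Z| = 1/|Y| = 6.65 Ω, ∠Z = −∠Y = -33.7°

6.65 Ω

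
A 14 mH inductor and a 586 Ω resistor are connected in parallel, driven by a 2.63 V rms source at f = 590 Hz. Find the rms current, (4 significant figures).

ω = 2πf = 3707 rad/s
X_L = ωL = 51.90 Ω
Parallel: admittances add. Y = 1/R + 1/(jωL)
Y = (0.001706 − j0.01927) S
|Y| = 0.01934 S → |Z| = 1/|Y| = 51.70 Ω, ∠Z = −∠Y = 84.94°
I = V/|Z| = 2.63/51.70 = 50.87 mA

50.87 mA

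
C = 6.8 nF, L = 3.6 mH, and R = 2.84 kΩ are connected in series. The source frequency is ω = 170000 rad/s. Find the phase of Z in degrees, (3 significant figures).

-5.09°

X_L = ωL = 612 Ω
X_C = 1/(ωC) = 865 Ω
Net reactance X = X_L − X_C = -253 Ω
Z = 2840 − j253 Ω
|Z| = √(2840² + 253²) = 2850 Ω
∠Z = arctan(-253/2840) = -5.09°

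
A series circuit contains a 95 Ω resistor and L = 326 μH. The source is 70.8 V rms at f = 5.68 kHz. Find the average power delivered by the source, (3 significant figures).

ω = 2πf = 35690 rad/s
X_L = ωL = 11.6 Ω
Z = 95.0 + j11.6 Ω
|Z| = √(95.0² + 11.6²) = 95.7 Ω
∠Z = arctan(11.6/95.0) = 6.98°
I = V/|Z| = 740 mA
P = VI cos φ = 70.8 × 0.740 × cos(6.98°) = 52.0 W

52.0 W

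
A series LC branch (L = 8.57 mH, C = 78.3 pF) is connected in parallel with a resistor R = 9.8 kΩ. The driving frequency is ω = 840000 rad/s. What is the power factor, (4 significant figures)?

X_L = ωL = 7199 Ω
X_C = 1/(ωC) = 15200 Ω
Branch 1: Z₁ = R = 9800 Ω
Branch 2 (series LC): Z₂ = j(X_L − X_C) = −j8005 Ω
Parallel: Z = Z₁Z₂/(Z₁+Z₂), |Z| = 6200 Ω, ∠Z = -50.76°
cos φ = cos(-50.76°) = 0.6326

0.6326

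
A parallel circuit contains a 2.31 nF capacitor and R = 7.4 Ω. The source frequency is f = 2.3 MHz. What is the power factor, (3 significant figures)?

ω = 2πf = 1.445e+07 rad/s
X_C = 1/(ωC) = 30.0 Ω
Parallel: admittances add. Y = 1/R + jωC
Y = (0.135 + j0.0334) S
|Y| = 0.139 S → |Z| = 1/|Y| = 7.18 Ω, ∠Z = −∠Y = -13.9°
cos φ = cos(-13.9°) = 0.971

0.971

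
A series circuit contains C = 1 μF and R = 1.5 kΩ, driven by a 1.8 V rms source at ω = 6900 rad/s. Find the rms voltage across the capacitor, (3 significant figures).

0.173 V

X_C = 1/(ωC) = 145 Ω
Z = 1500 − j145 Ω
|Z| = √(1500² + 145²) = 1510 Ω
I = V/|Z| = 1.19 mA
V_C = I·|Z_C| = 0.00119 × 145 = 0.173 V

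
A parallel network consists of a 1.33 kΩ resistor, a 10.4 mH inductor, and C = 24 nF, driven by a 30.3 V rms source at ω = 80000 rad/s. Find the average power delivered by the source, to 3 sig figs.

690 mW

X_L = ωL = 832 Ω
X_C = 1/(ωC) = 521 Ω
Parallel: admittances add. Y = 1/R + 1/(jωL) + jωC
Y = (0.000752 + j0.000718) S
|Y| = 0.00104 S → |Z| = 1/|Y| = 962 Ω, ∠Z = −∠Y = -43.7°
I = V/|Z| = 31.5 mA
P = VI cos φ = 30.3 × 0.0315 × cos(-43.7°) = 690 mW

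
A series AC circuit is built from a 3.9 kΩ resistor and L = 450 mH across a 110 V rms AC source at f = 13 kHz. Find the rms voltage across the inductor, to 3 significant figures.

109 V

ω = 2πf = 81680 rad/s
X_L = ωL = 36800 Ω
Z = 3900 + j36800 Ω
|Z| = √(3900² + 36800²) = 37000 Ω
I = V/|Z| = 2.98 mA
V_L = I·|Z_L| = 0.00298 × 36800 = 109 V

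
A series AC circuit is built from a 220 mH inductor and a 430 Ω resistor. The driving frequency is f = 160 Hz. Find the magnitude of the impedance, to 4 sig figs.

483.5 Ω

ω = 2πf = 1005 rad/s
X_L = ωL = 221.2 Ω
Z = 430.0 + j221.2 Ω
|Z| = √(430.0² + 221.2²) = 483.5 Ω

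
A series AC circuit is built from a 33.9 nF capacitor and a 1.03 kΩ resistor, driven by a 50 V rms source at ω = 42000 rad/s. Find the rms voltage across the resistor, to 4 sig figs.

X_C = 1/(ωC) = 702.3 Ω
Z = 1030 − j702.3 Ω
|Z| = √(1030² + 702.3²) = 1247 Ω
I = V/|Z| = 40.11 mA
V_R = I·|Z_R| = 0.04011 × 1030 = 41.31 V

41.31 V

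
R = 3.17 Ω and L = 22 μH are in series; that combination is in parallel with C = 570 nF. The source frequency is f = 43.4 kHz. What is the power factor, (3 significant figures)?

0.939

ω = 2πf = 272700 rad/s
X_L = ωL = 6.00 Ω
X_C = 1/(ωC) = 6.43 Ω
Branch 1 (R+jX_L): Z₁ = 3.17 + j6.00 Ω, |Z₁| = 6.79 Ω
Branch 2 (−jX_C): Z₂ = −j6.43 Ω
Parallel: Z = Z₁Z₂/(Z₁+Z₂), |Z| = 13.6 Ω, ∠Z = -20.0°
cos φ = cos(-20.0°) = 0.939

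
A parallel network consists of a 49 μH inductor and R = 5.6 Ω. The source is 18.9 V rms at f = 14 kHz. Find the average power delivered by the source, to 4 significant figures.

ω = 2πf = 87960 rad/s
X_L = ωL = 4.310 Ω
Parallel: admittances add. Y = 1/R + 1/(jωL)
Y = (0.1786 − j0.2320) S
|Y| = 0.2928 S → |Z| = 1/|Y| = 3.416 Ω, ∠Z = −∠Y = 52.41°
I = V/|Z| = 5.533 A
P = VI cos φ = 18.9 × 5.533 × cos(52.41°) = 63.79 W

63.79 W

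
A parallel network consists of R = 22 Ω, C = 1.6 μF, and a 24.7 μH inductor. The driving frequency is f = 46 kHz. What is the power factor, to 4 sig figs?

ω = 2πf = 289000 rad/s
X_L = ωL = 7.139 Ω
X_C = 1/(ωC) = 2.162 Ω
Parallel: admittances add. Y = 1/R + 1/(jωL) + jωC
Y = (0.04545 + j0.3224) S
|Y| = 0.3256 S → |Z| = 1/|Y| = 3.072 Ω, ∠Z = −∠Y = -81.97°
cos φ = cos(-81.97°) = 0.1396

0.1396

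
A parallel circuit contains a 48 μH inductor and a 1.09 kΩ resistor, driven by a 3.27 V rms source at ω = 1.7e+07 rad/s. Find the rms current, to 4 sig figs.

X_L = ωL = 816.0 Ω
Parallel: admittances add. Y = 1/R + 1/(jωL)
Y = (0.0009174 − j0.001225) S
|Y| = 0.001531 S → |Z| = 1/|Y| = 653.2 Ω, ∠Z = −∠Y = 53.18°
I = V/|Z| = 3.27/653.2 = 5.006 mA

5.006 mA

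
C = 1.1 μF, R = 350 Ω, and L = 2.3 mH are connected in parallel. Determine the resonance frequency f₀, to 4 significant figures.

3.164 kHz

ω₀ = 1/√(LC) = 1/√(0.0023 × 1.1e-06) = 19880 rad/s
f₀ = ω₀/(2π) = 3.164 kHz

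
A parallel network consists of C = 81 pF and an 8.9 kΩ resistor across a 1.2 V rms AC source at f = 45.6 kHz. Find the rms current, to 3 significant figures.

138 μA

ω = 2πf = 286500 rad/s
X_C = 1/(ωC) = 43100 Ω
Parallel: admittances add. Y = 1/R + jωC
Y = (0.000112 + j2.32e-05) S
|Y| = 0.000115 S → |Z| = 1/|Y| = 8720 Ω, ∠Z = −∠Y = -11.7°
I = V/|Z| = 1.2/8720 = 138 μA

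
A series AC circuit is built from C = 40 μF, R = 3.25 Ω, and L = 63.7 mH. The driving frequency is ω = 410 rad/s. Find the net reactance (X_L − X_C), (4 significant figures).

-34.86 Ω

X_L = ωL = 26.12 Ω
X_C = 1/(ωC) = 60.98 Ω
X = 26.12 − 60.98 = -34.86 Ω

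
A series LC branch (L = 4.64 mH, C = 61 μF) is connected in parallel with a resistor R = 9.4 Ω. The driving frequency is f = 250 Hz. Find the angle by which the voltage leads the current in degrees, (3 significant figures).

ω = 2πf = 1571 rad/s
X_L = ωL = 7.29 Ω
X_C = 1/(ωC) = 10.4 Ω
Branch 1: Z₁ = R = 9.40 Ω
Branch 2 (series LC): Z₂ = j(X_L − X_C) = −j3.15 Ω
Parallel: Z = Z₁Z₂/(Z₁+Z₂), |Z| = 2.98 Ω, ∠Z = -71.5°

-71.5°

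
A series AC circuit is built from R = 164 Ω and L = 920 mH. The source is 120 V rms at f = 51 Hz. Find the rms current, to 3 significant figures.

ω = 2πf = 320.4 rad/s
X_L = ωL = 295 Ω
Z = 164 + j295 Ω
|Z| = √(164² + 295²) = 337 Ω
I = V/|Z| = 120/337 = 356 mA

356 mA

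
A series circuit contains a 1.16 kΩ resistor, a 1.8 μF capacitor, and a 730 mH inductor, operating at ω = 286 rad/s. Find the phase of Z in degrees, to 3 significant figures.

X_L = ωL = 209 Ω
X_C = 1/(ωC) = 1940 Ω
Net reactance X = X_L − X_C = -1730 Ω
Z = 1160 − j1730 Ω
|Z| = √(1160² + 1730²) = 2090 Ω
∠Z = arctan(-1730/1160) = -56.2°

-56.2°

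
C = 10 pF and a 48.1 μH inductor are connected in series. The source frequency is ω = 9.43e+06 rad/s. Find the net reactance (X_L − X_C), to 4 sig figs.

X_L = ωL = 453.6 Ω
X_C = 1/(ωC) = 10600 Ω
X = 453.6 − 10600 = -10150 Ω

-10150 Ω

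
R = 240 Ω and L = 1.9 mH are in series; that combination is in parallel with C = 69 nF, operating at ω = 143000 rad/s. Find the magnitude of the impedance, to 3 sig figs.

X_L = ωL = 272 Ω
X_C = 1/(ωC) = 101 Ω
Branch 1 (R+jX_L): Z₁ = 240 + j272 Ω, |Z₁| = 363 Ω
Branch 2 (−jX_C): Z₂ = −j101 Ω
Parallel: Z = Z₁Z₂/(Z₁+Z₂), |Z| = 125 Ω, ∠Z = -76.8°

125 Ω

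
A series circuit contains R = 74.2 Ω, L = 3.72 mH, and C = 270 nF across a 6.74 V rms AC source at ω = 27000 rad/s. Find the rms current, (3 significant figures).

X_L = ωL = 100 Ω
X_C = 1/(ωC) = 137 Ω
Net reactance X = X_L − X_C = -36.7 Ω
Z = 74.2 − j36.7 Ω
|Z| = √(74.2² + 36.7²) = 82.8 Ω
I = V/|Z| = 6.74/82.8 = 81.4 mA

81.4 mA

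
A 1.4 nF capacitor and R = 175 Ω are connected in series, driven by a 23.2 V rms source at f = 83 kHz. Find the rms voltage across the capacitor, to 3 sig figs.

23.0 V

ω = 2πf = 521500 rad/s
X_C = 1/(ωC) = 1370 Ω
Z = 175 − j1370 Ω
|Z| = √(175² + 1370²) = 1380 Ω
I = V/|Z| = 16.8 mA
V_C = I·|Z_C| = 0.0168 × 1370 = 23.0 V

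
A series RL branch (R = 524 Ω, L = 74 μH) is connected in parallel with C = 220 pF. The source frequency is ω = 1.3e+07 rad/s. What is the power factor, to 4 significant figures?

X_L = ωL = 962.0 Ω
X_C = 1/(ωC) = 349.7 Ω
Branch 1 (R+jX_L): Z₁ = 524.0 + j962.0 Ω, |Z₁| = 1095 Ω
Branch 2 (−jX_C): Z₂ = −j349.7 Ω
Parallel: Z = Z₁Z₂/(Z₁+Z₂), |Z| = 475.3 Ω, ∠Z = -78.02°
cos φ = cos(-78.02°) = 0.2075

0.2075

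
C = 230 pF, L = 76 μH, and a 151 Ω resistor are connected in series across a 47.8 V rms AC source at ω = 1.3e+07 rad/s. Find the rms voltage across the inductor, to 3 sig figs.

70.4 V

X_L = ωL = 988 Ω
X_C = 1/(ωC) = 334 Ω
Net reactance X = X_L − X_C = 654 Ω
Z = 151 + j654 Ω
|Z| = √(151² + 654²) = 671 Ω
I = V/|Z| = 71.3 mA
V_L = I·|Z_L| = 0.0713 × 988 = 70.4 V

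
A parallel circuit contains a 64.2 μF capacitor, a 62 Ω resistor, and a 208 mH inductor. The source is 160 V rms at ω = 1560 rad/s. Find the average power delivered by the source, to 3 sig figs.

X_L = ωL = 324 Ω
X_C = 1/(ωC) = 9.98 Ω
Parallel: admittances add. Y = 1/R + 1/(jωL) + jωC
Y = (0.0161 + j0.0971) S
|Y| = 0.0984 S → |Z| = 1/|Y| = 10.2 Ω, ∠Z = −∠Y = -80.6°
I = V/|Z| = 15.7 A
P = VI cos φ = 160 × 15.7 × cos(-80.6°) = 413 W

413 W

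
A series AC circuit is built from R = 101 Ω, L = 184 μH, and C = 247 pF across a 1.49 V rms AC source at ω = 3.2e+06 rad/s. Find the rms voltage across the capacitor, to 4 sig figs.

X_L = ωL = 588.8 Ω
X_C = 1/(ωC) = 1265 Ω
Net reactance X = X_L − X_C = -676.4 Ω
Z = 101.0 − j676.4 Ω
|Z| = √(101.0² + 676.4²) = 683.9 Ω
I = V/|Z| = 2.179 mA
V_C = I·|Z_C| = 0.002179 × 1265 = 2.757 V

2.757 V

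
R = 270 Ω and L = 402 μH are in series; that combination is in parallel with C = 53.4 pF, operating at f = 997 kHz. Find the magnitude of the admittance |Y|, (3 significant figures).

71.7 μS

ω = 2πf = 6.264e+06 rad/s
X_L = ωL = 2520 Ω
X_C = 1/(ωC) = 2990 Ω
Branch 1 (R+jX_L): Z₁ = 270 + j2520 Ω, |Z₁| = 2530 Ω
Branch 2 (−jX_C): Z₂ = −j2990 Ω
Parallel: Z = Z₁Z₂/(Z₁+Z₂), |Z| = 13900 Ω, ∠Z = 54.1°
|Y| = 1/|Z| = 71.7 μS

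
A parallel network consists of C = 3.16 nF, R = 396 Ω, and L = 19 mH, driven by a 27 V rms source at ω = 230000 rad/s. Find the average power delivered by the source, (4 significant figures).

X_L = ωL = 4370 Ω
X_C = 1/(ωC) = 1376 Ω
Parallel: admittances add. Y = 1/R + 1/(jωL) + jωC
Y = (0.002525 + j0.0004980) S
|Y| = 0.002574 S → |Z| = 1/|Y| = 388.5 Ω, ∠Z = −∠Y = -11.16°
I = V/|Z| = 69.49 mA
P = VI cos φ = 27 × 0.06949 × cos(-11.16°) = 1.841 W

1.841 W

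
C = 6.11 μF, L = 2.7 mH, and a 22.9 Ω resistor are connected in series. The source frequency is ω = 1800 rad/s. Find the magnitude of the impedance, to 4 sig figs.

X_L = ωL = 4.860 Ω
X_C = 1/(ωC) = 90.93 Ω
Net reactance X = X_L − X_C = -86.07 Ω
Z = 22.90 − j86.07 Ω
|Z| = √(22.90² + 86.07²) = 89.06 Ω

89.06 Ω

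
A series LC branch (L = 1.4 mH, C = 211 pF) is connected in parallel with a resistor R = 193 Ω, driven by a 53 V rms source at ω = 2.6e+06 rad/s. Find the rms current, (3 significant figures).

276 mA

X_L = ωL = 3640 Ω
X_C = 1/(ωC) = 1820 Ω
Branch 1: Z₁ = R = 193 Ω
Branch 2 (series LC): Z₂ = j(X_L − X_C) = j1820 Ω
Parallel: Z = Z₁Z₂/(Z₁+Z₂), |Z| = 192 Ω, ∠Z = 6.06°
I = V/|Z| = 53/192 = 276 mA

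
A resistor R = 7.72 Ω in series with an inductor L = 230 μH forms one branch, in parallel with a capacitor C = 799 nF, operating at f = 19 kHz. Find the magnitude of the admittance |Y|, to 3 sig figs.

ω = 2πf = 119400 rad/s
X_L = ωL = 27.5 Ω
X_C = 1/(ωC) = 10.5 Ω
Branch 1 (R+jX_L): Z₁ = 7.72 + j27.5 Ω, |Z₁| = 28.5 Ω
Branch 2 (−jX_C): Z₂ = −j10.5 Ω
Parallel: Z = Z₁Z₂/(Z₁+Z₂), |Z| = 16.0 Ω, ∠Z = -81.2°
|Y| = 1/|Z| = 62.4 mS

62.4 mS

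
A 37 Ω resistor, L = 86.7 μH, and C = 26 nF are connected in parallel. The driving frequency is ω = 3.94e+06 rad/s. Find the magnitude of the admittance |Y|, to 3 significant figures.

103 mS

X_L = ωL = 342 Ω
X_C = 1/(ωC) = 9.76 Ω
Parallel: admittances add. Y = 1/R + 1/(jωL) + jωC
Y = (0.0270 + j0.0995) S
|Y| = 0.103 S → |Z| = 1/|Y| = 9.70 Ω, ∠Z = −∠Y = -74.8°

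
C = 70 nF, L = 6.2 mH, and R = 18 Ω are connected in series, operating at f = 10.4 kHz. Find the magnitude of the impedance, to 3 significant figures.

187 Ω

ω = 2πf = 65350 rad/s
X_L = ωL = 405 Ω
X_C = 1/(ωC) = 219 Ω
Net reactance X = X_L − X_C = 187 Ω
Z = 18.0 + j187 Ω
|Z| = √(18.0² + 187²) = 187 Ω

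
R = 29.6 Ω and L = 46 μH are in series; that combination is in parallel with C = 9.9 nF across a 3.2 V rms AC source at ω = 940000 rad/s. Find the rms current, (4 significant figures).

40.18 mA

X_L = ωL = 43.24 Ω
X_C = 1/(ωC) = 107.5 Ω
Branch 1 (R+jX_L): Z₁ = 29.60 + j43.24 Ω, |Z₁| = 52.40 Ω
Branch 2 (−jX_C): Z₂ = −j107.5 Ω
Parallel: Z = Z₁Z₂/(Z₁+Z₂), |Z| = 79.63 Ω, ∠Z = 30.86°
I = V/|Z| = 3.2/79.63 = 40.18 mA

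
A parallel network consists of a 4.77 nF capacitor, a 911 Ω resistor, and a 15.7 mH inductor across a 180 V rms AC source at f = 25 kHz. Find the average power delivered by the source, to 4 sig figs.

35.57 W

ω = 2πf = 157100 rad/s
X_L = ωL = 2466 Ω
X_C = 1/(ωC) = 1335 Ω
Parallel: admittances add. Y = 1/R + 1/(jωL) + jωC
Y = (0.001098 + j0.0003438) S
|Y| = 0.001150 S → |Z| = 1/|Y| = 869.4 Ω, ∠Z = −∠Y = -17.39°
I = V/|Z| = 207.0 mA
P = VI cos φ = 180 × 0.2070 × cos(-17.39°) = 35.57 W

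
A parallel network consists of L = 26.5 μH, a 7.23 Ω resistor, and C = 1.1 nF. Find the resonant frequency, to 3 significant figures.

932 kHz

ω₀ = 1/√(LC) = 1/√(2.65e-05 × 1.1e-09) = 5.857e+06 rad/s
f₀ = ω₀/(2π) = 932 kHz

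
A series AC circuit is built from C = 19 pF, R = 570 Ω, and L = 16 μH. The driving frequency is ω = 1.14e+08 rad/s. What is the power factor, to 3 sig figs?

0.386

X_L = ωL = 1820 Ω
X_C = 1/(ωC) = 462 Ω
Net reactance X = X_L − X_C = 1360 Ω
Z = 570 + j1360 Ω
|Z| = √(570² + 1360²) = 1480 Ω
∠Z = arctan(1360/570) = 67.3°
cos φ = cos(67.3°) = 0.386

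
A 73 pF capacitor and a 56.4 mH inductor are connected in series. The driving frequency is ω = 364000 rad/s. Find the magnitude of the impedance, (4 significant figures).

17100 Ω

X_L = ωL = 20530 Ω
X_C = 1/(ωC) = 37630 Ω
Net reactance X = X_L − X_C = -17100 Ω
Z = − j17100 Ω
|Z| = √(0² + 17100²) = 17100 Ω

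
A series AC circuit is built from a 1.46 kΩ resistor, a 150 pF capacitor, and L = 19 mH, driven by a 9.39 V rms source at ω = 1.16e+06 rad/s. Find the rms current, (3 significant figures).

574 μA

X_L = ωL = 22000 Ω
X_C = 1/(ωC) = 5750 Ω
Net reactance X = X_L − X_C = 16300 Ω
Z = 1460 + j16300 Ω
|Z| = √(1460² + 16300²) = 16400 Ω
I = V/|Z| = 9.39/16400 = 574 μA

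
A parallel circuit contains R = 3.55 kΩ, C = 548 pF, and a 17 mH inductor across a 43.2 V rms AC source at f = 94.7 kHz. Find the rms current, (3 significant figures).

ω = 2πf = 595000 rad/s
X_L = ωL = 10100 Ω
X_C = 1/(ωC) = 3070 Ω
Parallel: admittances add. Y = 1/R + 1/(jωL) + jωC
Y = (0.000282 + j0.000227) S
|Y| = 0.000362 S → |Z| = 1/|Y| = 2760 Ω, ∠Z = −∠Y = -38.9°
I = V/|Z| = 43.2/2760 = 15.6 mA

15.6 mA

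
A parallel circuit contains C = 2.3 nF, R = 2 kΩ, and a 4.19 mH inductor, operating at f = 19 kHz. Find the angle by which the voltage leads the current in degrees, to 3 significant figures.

73.8°

ω = 2πf = 119400 rad/s
X_L = ωL = 500 Ω
X_C = 1/(ωC) = 3640 Ω
Parallel: admittances add. Y = 1/R + 1/(jωL) + jωC
Y = (0.000500 − j0.00172) S
|Y| = 0.00180 S → |Z| = 1/|Y| = 557 Ω, ∠Z = −∠Y = 73.8°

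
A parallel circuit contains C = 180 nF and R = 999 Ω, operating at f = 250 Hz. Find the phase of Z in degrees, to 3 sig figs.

ω = 2πf = 1571 rad/s
X_C = 1/(ωC) = 3540 Ω
Parallel: admittances add. Y = 1/R + jωC
Y = (0.00100 + j0.000283) S
|Y| = 0.00104 S → |Z| = 1/|Y| = 961 Ω, ∠Z = −∠Y = -15.8°

-15.8°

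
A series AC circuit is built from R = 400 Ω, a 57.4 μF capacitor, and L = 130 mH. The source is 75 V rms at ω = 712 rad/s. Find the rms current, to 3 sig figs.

X_L = ωL = 92.6 Ω
X_C = 1/(ωC) = 24.5 Ω
Net reactance X = X_L − X_C = 68.1 Ω
Z = 400 + j68.1 Ω
|Z| = √(400² + 68.1²) = 406 Ω
I = V/|Z| = 75/406 = 185 mA

185 mA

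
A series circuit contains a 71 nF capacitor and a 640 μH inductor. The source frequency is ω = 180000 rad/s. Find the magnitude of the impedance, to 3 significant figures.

37.0 Ω

X_L = ωL = 115 Ω
X_C = 1/(ωC) = 78.2 Ω
Net reactance X = X_L − X_C = 37.0 Ω
Z = j37.0 Ω
|Z| = √(0² + 37.0²) = 37.0 Ω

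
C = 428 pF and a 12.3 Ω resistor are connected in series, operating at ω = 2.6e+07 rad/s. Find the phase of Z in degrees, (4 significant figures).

X_C = 1/(ωC) = 89.86 Ω
Z = 12.30 − j89.86 Ω
|Z| = √(12.30² + 89.86²) = 90.70 Ω
∠Z = arctan(-89.86/12.30) = -82.21°

-82.21°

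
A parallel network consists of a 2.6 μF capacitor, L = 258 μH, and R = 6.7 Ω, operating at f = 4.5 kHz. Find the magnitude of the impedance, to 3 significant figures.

6.16 Ω

ω = 2πf = 28270 rad/s
X_L = ωL = 7.29 Ω
X_C = 1/(ωC) = 13.6 Ω
Parallel: admittances add. Y = 1/R + 1/(jωL) + jωC
Y = (0.149 − j0.0636) S
|Y| = 0.162 S → |Z| = 1/|Y| = 6.16 Ω, ∠Z = −∠Y = 23.1°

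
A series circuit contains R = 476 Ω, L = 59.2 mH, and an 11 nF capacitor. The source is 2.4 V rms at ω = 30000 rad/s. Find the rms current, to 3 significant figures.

X_L = ωL = 1780 Ω
X_C = 1/(ωC) = 3030 Ω
Net reactance X = X_L − X_C = -1250 Ω
Z = 476 − j1250 Ω
|Z| = √(476² + 1250²) = 1340 Ω
I = V/|Z| = 2.4/1340 = 1.79 mA

1.79 mA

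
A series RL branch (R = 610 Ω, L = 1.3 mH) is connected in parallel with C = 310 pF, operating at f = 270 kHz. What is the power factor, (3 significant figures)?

ω = 2πf = 1.696e+06 rad/s
X_L = ωL = 2210 Ω
X_C = 1/(ωC) = 1900 Ω
Branch 1 (R+jX_L): Z₁ = 610 + j2210 Ω, |Z₁| = 2290 Ω
Branch 2 (−jX_C): Z₂ = −j1900 Ω
Parallel: Z = Z₁Z₂/(Z₁+Z₂), |Z| = 6380 Ω, ∠Z = -41.9°
cos φ = cos(-41.9°) = 0.744

0.744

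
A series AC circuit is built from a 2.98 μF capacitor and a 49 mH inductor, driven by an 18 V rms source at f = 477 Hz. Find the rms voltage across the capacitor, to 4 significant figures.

57.76 V

ω = 2πf = 2997 rad/s
X_L = ωL = 146.9 Ω
X_C = 1/(ωC) = 112.0 Ω
Net reactance X = X_L − X_C = 34.89 Ω
Z = j34.89 Ω
|Z| = √(0² + 34.89²) = 34.89 Ω
I = V/|Z| = 515.9 mA
V_C = I·|Z_C| = 0.5159 × 112.0 = 57.76 V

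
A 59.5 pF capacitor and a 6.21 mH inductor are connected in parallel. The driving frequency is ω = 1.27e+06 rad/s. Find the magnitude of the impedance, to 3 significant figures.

X_L = ωL = 7890 Ω
X_C = 1/(ωC) = 13200 Ω
Parallel: admittances add. Y = 1/(jωL) + jωC
Y = (0 − j5.12e-05) S
|Y| = 5.12e-05 S → |Z| = 1/|Y| = 19500 Ω, ∠Z = −∠Y = 90.0°

19500 Ω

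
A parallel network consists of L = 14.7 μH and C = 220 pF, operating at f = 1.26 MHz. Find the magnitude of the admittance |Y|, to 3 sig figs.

ω = 2πf = 7.917e+06 rad/s
X_L = ωL = 116 Ω
X_C = 1/(ωC) = 574 Ω
Parallel: admittances add. Y = 1/(jωL) + jωC
Y = (0 − j0.00685) S
|Y| = 0.00685 S → |Z| = 1/|Y| = 146 Ω, ∠Z = −∠Y = 90.0°

6.85 mS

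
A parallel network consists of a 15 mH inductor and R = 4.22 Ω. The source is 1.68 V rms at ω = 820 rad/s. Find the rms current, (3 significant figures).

X_L = ωL = 12.3 Ω
Parallel: admittances add. Y = 1/R + 1/(jωL)
Y = (0.237 − j0.0813) S
|Y| = 0.251 S → |Z| = 1/|Y| = 3.99 Ω, ∠Z = −∠Y = 18.9°
I = V/|Z| = 1.68/3.99 = 421 mA

421 mA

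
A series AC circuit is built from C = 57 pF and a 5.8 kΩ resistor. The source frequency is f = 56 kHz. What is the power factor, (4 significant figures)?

ω = 2πf = 351900 rad/s
X_C = 1/(ωC) = 49860 Ω
Z = 5800 − j49860 Ω
|Z| = √(5800² + 49860²) = 50200 Ω
∠Z = arctan(-49860/5800) = -83.36°
cos φ = cos(-83.36°) = 0.1155

0.1155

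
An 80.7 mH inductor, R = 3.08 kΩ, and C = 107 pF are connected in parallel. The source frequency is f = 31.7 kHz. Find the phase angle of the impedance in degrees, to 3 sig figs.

ω = 2πf = 199200 rad/s
X_L = ωL = 16100 Ω
X_C = 1/(ωC) = 46900 Ω
Parallel: admittances add. Y = 1/R + 1/(jωL) + jωC
Y = (0.000325 − j4.09e-05) S
|Y| = 0.000327 S → |Z| = 1/|Y| = 3060 Ω, ∠Z = −∠Y = 7.18°

7.18°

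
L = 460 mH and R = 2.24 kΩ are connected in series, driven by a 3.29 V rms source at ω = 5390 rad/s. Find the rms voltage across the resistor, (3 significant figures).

X_L = ωL = 2480 Ω
Z = 2240 + j2480 Ω
|Z| = √(2240² + 2480²) = 3340 Ω
I = V/|Z| = 985 μA
V_R = I·|Z_R| = 0.000985 × 2240 = 2.21 V

2.21 V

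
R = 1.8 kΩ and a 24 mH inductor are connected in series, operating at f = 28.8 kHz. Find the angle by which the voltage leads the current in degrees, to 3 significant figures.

67.5°

ω = 2πf = 181000 rad/s
X_L = ωL = 4340 Ω
Z = 1800 + j4340 Ω
|Z| = √(1800² + 4340²) = 4700 Ω
∠Z = arctan(4340/1800) = 67.5°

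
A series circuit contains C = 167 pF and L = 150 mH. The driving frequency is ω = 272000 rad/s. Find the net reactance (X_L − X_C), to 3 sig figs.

18800 Ω

X_L = ωL = 40800 Ω
X_C = 1/(ωC) = 22000 Ω
X = 40800 − 22000 = 18800 Ω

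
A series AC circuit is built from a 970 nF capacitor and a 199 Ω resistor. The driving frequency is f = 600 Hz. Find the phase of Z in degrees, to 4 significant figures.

-53.96°

ω = 2πf = 3770 rad/s
X_C = 1/(ωC) = 273.5 Ω
Z = 199.0 − j273.5 Ω
|Z| = √(199.0² + 273.5²) = 338.2 Ω
∠Z = arctan(-273.5/199.0) = -53.96°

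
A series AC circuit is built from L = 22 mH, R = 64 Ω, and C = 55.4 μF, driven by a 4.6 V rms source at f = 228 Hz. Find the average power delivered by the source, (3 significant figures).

304 mW

ω = 2πf = 1433 rad/s
X_L = ωL = 31.5 Ω
X_C = 1/(ωC) = 12.6 Ω
Net reactance X = X_L − X_C = 18.9 Ω
Z = 64.0 + j18.9 Ω
|Z| = √(64.0² + 18.9²) = 66.7 Ω
∠Z = arctan(18.9/64.0) = 16.5°
I = V/|Z| = 68.9 mA
P = VI cos φ = 4.6 × 0.0689 × cos(16.5°) = 304 mW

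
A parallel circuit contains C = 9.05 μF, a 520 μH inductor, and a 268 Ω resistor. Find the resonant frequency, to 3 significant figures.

ω₀ = 1/√(LC) = 1/√(0.00052 × 9.05e-06) = 14580 rad/s
f₀ = ω₀/(2π) = 2.32 kHz

2.32 kHz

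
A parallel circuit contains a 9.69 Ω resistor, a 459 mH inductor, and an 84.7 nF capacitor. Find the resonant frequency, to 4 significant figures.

807.2 Hz

ω₀ = 1/√(LC) = 1/√(0.459 × 8.47e-08) = 5072 rad/s
f₀ = ω₀/(2π) = 807.2 Hz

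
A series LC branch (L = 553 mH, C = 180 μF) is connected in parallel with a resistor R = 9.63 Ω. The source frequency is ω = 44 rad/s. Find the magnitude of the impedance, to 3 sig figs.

X_L = ωL = 24.3 Ω
X_C = 1/(ωC) = 126 Ω
Branch 1: Z₁ = R = 9.63 Ω
Branch 2 (series LC): Z₂ = j(X_L − X_C) = −j102 Ω
Parallel: Z = Z₁Z₂/(Z₁+Z₂), |Z| = 9.59 Ω, ∠Z = -5.40°

9.59 Ω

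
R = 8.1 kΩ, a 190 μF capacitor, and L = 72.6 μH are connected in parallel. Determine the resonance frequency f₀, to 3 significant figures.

1.36 kHz

ω₀ = 1/√(LC) = 1/√(7.26e-05 × 0.00019) = 8514 rad/s
f₀ = ω₀/(2π) = 1.36 kHz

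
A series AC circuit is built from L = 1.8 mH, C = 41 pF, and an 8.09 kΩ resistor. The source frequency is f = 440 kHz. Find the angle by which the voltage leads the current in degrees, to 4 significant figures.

ω = 2πf = 2.765e+06 rad/s
X_L = ωL = 4976 Ω
X_C = 1/(ωC) = 8822 Ω
Net reactance X = X_L − X_C = -3846 Ω
Z = 8090 − j3846 Ω
|Z| = √(8090² + 3846²) = 8958 Ω
∠Z = arctan(-3846/8090) = -25.43°

-25.43°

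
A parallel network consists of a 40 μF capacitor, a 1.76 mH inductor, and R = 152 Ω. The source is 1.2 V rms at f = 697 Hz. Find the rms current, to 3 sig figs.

ω = 2πf = 4379 rad/s
X_L = ωL = 7.71 Ω
X_C = 1/(ωC) = 5.71 Ω
Parallel: admittances add. Y = 1/R + 1/(jωL) + jωC
Y = (0.00658 + j0.0454) S
|Y| = 0.0459 S → |Z| = 1/|Y| = 21.8 Ω, ∠Z = −∠Y = -81.8°
I = V/|Z| = 1.2/21.8 = 55.1 mA

55.1 mA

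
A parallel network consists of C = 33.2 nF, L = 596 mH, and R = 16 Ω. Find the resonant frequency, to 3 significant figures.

1.13 kHz

ω₀ = 1/√(LC) = 1/√(0.596 × 3.32e-08) = 7109 rad/s
f₀ = ω₀/(2π) = 1.13 kHz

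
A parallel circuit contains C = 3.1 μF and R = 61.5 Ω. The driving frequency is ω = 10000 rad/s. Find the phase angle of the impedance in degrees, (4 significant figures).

-62.32°

X_C = 1/(ωC) = 32.26 Ω
Parallel: admittances add. Y = 1/R + jωC
Y = (0.01626 + j0.03100) S
|Y| = 0.03501 S → |Z| = 1/|Y| = 28.57 Ω, ∠Z = −∠Y = -62.32°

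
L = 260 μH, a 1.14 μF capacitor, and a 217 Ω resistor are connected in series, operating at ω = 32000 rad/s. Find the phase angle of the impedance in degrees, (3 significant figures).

-5.03°

X_L = ωL = 8.32 Ω
X_C = 1/(ωC) = 27.4 Ω
Net reactance X = X_L − X_C = -19.1 Ω
Z = 217 − j19.1 Ω
|Z| = √(217² + 19.1²) = 218 Ω
∠Z = arctan(-19.1/217) = -5.03°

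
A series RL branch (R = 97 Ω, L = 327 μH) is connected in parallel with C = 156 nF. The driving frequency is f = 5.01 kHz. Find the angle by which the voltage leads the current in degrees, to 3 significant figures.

ω = 2πf = 31480 rad/s
X_L = ωL = 10.3 Ω
X_C = 1/(ωC) = 204 Ω
Branch 1 (R+jX_L): Z₁ = 97.0 + j10.3 Ω, |Z₁| = 97.5 Ω
Branch 2 (−jX_C): Z₂ = −j204 Ω
Parallel: Z = Z₁Z₂/(Z₁+Z₂), |Z| = 91.8 Ω, ∠Z = -20.6°

-20.6°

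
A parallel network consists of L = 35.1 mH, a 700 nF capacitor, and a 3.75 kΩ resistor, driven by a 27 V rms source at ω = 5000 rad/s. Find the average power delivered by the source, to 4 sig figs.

194.4 mW

X_L = ωL = 175.5 Ω
X_C = 1/(ωC) = 285.7 Ω
Parallel: admittances add. Y = 1/R + 1/(jωL) + jωC
Y = (0.0002667 − j0.002198) S
|Y| = 0.002214 S → |Z| = 1/|Y| = 451.6 Ω, ∠Z = −∠Y = 83.08°
I = V/|Z| = 59.78 mA
P = VI cos φ = 27 × 0.05978 × cos(83.08°) = 194.4 mW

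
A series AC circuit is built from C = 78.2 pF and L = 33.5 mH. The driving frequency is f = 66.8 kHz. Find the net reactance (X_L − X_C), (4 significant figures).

-16410 Ω

ω = 2πf = 419700 rad/s
X_L = ωL = 14060 Ω
X_C = 1/(ωC) = 30470 Ω
X = 14060 − 30470 = -16410 Ω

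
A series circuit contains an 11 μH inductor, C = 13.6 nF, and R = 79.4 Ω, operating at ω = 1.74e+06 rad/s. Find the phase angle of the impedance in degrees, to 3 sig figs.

-16.2°

X_L = ωL = 19.1 Ω
X_C = 1/(ωC) = 42.3 Ω
Net reactance X = X_L − X_C = -23.1 Ω
Z = 79.4 − j23.1 Ω
|Z| = √(79.4² + 23.1²) = 82.7 Ω
∠Z = arctan(-23.1/79.4) = -16.2°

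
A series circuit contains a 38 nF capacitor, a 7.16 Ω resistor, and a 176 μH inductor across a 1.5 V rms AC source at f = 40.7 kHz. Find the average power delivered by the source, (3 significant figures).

4.73 mW

ω = 2πf = 255700 rad/s
X_L = ωL = 45.0 Ω
X_C = 1/(ωC) = 103 Ω
Net reactance X = X_L − X_C = -57.9 Ω
Z = 7.16 − j57.9 Ω
|Z| = √(7.16² + 57.9²) = 58.3 Ω
∠Z = arctan(-57.9/7.16) = -83.0°
I = V/|Z| = 25.7 mA
P = VI cos φ = 1.5 × 0.0257 × cos(-83.0°) = 4.73 mW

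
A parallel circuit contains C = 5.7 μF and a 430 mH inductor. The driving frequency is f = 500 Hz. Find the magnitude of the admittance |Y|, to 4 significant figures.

17.17 mS

ω = 2πf = 3142 rad/s
X_L = ωL = 1351 Ω
X_C = 1/(ωC) = 55.84 Ω
Parallel: admittances add. Y = 1/(jωL) + jωC
Y = (0 + j0.01717) S
|Y| = 0.01717 S → |Z| = 1/|Y| = 58.25 Ω, ∠Z = −∠Y = -90.00°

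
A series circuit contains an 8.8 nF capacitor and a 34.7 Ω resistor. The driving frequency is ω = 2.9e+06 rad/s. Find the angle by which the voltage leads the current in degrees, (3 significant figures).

X_C = 1/(ωC) = 39.2 Ω
Z = 34.7 − j39.2 Ω
|Z| = √(34.7² + 39.2²) = 52.3 Ω
∠Z = arctan(-39.2/34.7) = -48.5°

-48.5°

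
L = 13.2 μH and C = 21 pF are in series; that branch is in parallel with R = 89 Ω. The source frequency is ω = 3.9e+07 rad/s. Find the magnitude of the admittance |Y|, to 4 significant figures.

X_L = ωL = 514.8 Ω
X_C = 1/(ωC) = 1221 Ω
Branch 1: Z₁ = R = 89.00 Ω
Branch 2 (series LC): Z₂ = j(X_L − X_C) = −j706.2 Ω
Parallel: Z = Z₁Z₂/(Z₁+Z₂), |Z| = 88.30 Ω, ∠Z = -7.183°
|Y| = 1/|Z| = 11.32 mS

11.32 mS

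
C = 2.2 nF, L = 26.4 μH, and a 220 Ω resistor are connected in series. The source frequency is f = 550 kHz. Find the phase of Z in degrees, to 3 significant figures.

ω = 2πf = 3.456e+06 rad/s
X_L = ωL = 91.2 Ω
X_C = 1/(ωC) = 132 Ω
Net reactance X = X_L − X_C = -40.3 Ω
Z = 220 − j40.3 Ω
|Z| = √(220² + 40.3²) = 224 Ω
∠Z = arctan(-40.3/220) = -10.4°

-10.4°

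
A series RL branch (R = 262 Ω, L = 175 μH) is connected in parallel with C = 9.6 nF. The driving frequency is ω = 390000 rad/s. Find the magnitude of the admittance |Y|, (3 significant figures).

4.55 mS

X_L = ωL = 68.2 Ω
X_C = 1/(ωC) = 267 Ω
Branch 1 (R+jX_L): Z₁ = 262 + j68.2 Ω, |Z₁| = 271 Ω
Branch 2 (−jX_C): Z₂ = −j267 Ω
Parallel: Z = Z₁Z₂/(Z₁+Z₂), |Z| = 220 Ω, ∠Z = -38.2°
|Y| = 1/|Z| = 4.55 mS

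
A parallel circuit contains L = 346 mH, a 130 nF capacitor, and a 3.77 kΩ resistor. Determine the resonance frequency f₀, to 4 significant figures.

750.4 Hz

ω₀ = 1/√(LC) = 1/√(0.346 × 1.3e-07) = 4715 rad/s
f₀ = ω₀/(2π) = 750.4 Hz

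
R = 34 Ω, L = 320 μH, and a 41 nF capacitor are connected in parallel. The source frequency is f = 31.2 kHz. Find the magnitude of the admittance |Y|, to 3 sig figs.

ω = 2πf = 196000 rad/s
X_L = ωL = 62.7 Ω
X_C = 1/(ωC) = 124 Ω
Parallel: admittances add. Y = 1/R + 1/(jωL) + jωC
Y = (0.0294 − j0.00790) S
|Y| = 0.0305 S → |Z| = 1/|Y| = 32.8 Ω, ∠Z = −∠Y = 15.0°

30.5 mS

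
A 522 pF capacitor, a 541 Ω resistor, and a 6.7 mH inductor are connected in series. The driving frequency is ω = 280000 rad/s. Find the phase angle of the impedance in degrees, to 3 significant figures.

X_L = ωL = 1880 Ω
X_C = 1/(ωC) = 6840 Ω
Net reactance X = X_L − X_C = -4970 Ω
Z = 541 − j4970 Ω
|Z| = √(541² + 4970²) = 5000 Ω
∠Z = arctan(-4970/541) = -83.8°

-83.8°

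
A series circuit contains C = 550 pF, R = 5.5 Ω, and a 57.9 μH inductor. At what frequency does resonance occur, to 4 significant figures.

ω₀ = 1/√(LC) = 1/√(5.79e-05 × 5.5e-10) = 5.604e+06 rad/s
f₀ = ω₀/(2π) = 891.9 kHz

891.9 kHz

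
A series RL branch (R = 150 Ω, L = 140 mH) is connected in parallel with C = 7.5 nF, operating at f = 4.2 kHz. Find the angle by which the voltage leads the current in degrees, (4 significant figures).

ω = 2πf = 26390 rad/s
X_L = ωL = 3695 Ω
X_C = 1/(ωC) = 5053 Ω
Branch 1 (R+jX_L): Z₁ = 150.0 + j3695 Ω, |Z₁| = 3698 Ω
Branch 2 (−jX_C): Z₂ = −j5053 Ω
Parallel: Z = Z₁Z₂/(Z₁+Z₂), |Z| = 13670 Ω, ∠Z = 81.37°

81.37°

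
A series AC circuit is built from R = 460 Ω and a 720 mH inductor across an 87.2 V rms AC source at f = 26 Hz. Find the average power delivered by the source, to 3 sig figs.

ω = 2πf = 163.4 rad/s
X_L = ωL = 118 Ω
Z = 460 + j118 Ω
|Z| = √(460² + 118²) = 475 Ω
∠Z = arctan(118/460) = 14.3°
I = V/|Z| = 184 mA
P = VI cos φ = 87.2 × 0.184 × cos(14.3°) = 15.5 W

15.5 W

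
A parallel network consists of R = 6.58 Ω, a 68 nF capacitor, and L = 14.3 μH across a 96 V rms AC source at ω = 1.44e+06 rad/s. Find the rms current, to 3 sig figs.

15.3 A

X_L = ωL = 20.6 Ω
X_C = 1/(ωC) = 10.2 Ω
Parallel: admittances add. Y = 1/R + 1/(jωL) + jωC
Y = (0.152 + j0.0494) S
|Y| = 0.160 S → |Z| = 1/|Y| = 6.26 Ω, ∠Z = −∠Y = -18.0°
I = V/|Z| = 96/6.26 = 15.3 A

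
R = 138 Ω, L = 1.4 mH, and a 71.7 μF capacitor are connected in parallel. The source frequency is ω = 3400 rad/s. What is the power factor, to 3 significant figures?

X_L = ωL = 4.76 Ω
X_C = 1/(ωC) = 4.10 Ω
Parallel: admittances add. Y = 1/R + 1/(jωL) + jωC
Y = (0.00725 + j0.0337) S
|Y| = 0.0345 S → |Z| = 1/|Y| = 29.0 Ω, ∠Z = −∠Y = -77.9°
cos φ = cos(-77.9°) = 0.210

0.210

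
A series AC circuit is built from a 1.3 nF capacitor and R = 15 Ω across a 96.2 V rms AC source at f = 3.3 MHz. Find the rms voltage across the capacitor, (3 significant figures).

ω = 2πf = 2.073e+07 rad/s
X_C = 1/(ωC) = 37.1 Ω
Z = 15.0 − j37.1 Ω
|Z| = √(15.0² + 37.1²) = 40.0 Ω
I = V/|Z| = 2.40 A
V_C = I·|Z_C| = 2.40 × 37.1 = 89.2 V

89.2 V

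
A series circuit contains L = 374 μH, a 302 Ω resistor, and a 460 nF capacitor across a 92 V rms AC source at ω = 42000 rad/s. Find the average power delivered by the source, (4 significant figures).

27.63 W

X_L = ωL = 15.71 Ω
X_C = 1/(ωC) = 51.76 Ω
Net reactance X = X_L − X_C = -36.05 Ω
Z = 302.0 − j36.05 Ω
|Z| = √(302.0² + 36.05²) = 304.1 Ω
∠Z = arctan(-36.05/302.0) = -6.808°
I = V/|Z| = 302.5 mA
P = VI cos φ = 92 × 0.3025 × cos(-6.808°) = 27.63 W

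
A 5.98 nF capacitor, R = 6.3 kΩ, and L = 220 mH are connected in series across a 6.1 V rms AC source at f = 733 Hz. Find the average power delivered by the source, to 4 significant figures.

182.4 μW

ω = 2πf = 4606 rad/s
X_L = ωL = 1013 Ω
X_C = 1/(ωC) = 36310 Ω
Net reactance X = X_L − X_C = -35300 Ω
Z = 6300 − j35300 Ω
|Z| = √(6300² + 35300²) = 35850 Ω
∠Z = arctan(-35300/6300) = -79.88°
I = V/|Z| = 170.1 μA
P = VI cos φ = 6.1 × 0.0001701 × cos(-79.88°) = 182.4 μW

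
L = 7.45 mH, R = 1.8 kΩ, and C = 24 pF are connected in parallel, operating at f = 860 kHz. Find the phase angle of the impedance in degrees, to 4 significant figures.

-10.69°

ω = 2πf = 5.404e+06 rad/s
X_L = ωL = 40260 Ω
X_C = 1/(ωC) = 7711 Ω
Parallel: admittances add. Y = 1/R + 1/(jωL) + jωC
Y = (0.0005556 + j0.0001048) S
|Y| = 0.0005654 S → |Z| = 1/|Y| = 1769 Ω, ∠Z = −∠Y = -10.69°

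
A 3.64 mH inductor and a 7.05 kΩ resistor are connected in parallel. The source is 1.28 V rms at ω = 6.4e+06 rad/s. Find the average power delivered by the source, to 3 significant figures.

232 μW

X_L = ωL = 23300 Ω
Parallel: admittances add. Y = 1/R + 1/(jωL)
Y = (0.000142 − j4.29e-05) S
|Y| = 0.000148 S → |Z| = 1/|Y| = 6750 Ω, ∠Z = −∠Y = 16.8°
I = V/|Z| = 190 μA
P = VI cos φ = 1.28 × 0.000190 × cos(16.8°) = 232 μW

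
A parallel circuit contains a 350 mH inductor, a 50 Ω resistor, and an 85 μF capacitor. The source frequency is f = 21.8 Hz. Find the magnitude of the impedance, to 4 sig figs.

ω = 2πf = 137.0 rad/s
X_L = ωL = 47.94 Ω
X_C = 1/(ωC) = 85.89 Ω
Parallel: admittances add. Y = 1/R + 1/(jωL) + jωC
Y = (0.02000 − j0.009216) S
|Y| = 0.02202 S → |Z| = 1/|Y| = 45.41 Ω, ∠Z = −∠Y = 24.74°

45.41 Ω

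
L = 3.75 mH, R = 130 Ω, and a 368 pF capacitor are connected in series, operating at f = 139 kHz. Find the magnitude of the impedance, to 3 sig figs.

ω = 2πf = 873400 rad/s
X_L = ωL = 3280 Ω
X_C = 1/(ωC) = 3110 Ω
Net reactance X = X_L − X_C = 164 Ω
Z = 130 + j164 Ω
|Z| = √(130² + 164²) = 209 Ω

209 Ω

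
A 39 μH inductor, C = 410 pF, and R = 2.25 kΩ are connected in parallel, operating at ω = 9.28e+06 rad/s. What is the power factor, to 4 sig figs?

0.3924

X_L = ωL = 361.9 Ω
X_C = 1/(ωC) = 262.8 Ω
Parallel: admittances add. Y = 1/R + 1/(jωL) + jωC
Y = (0.0004444 + j0.001042) S
|Y| = 0.001133 S → |Z| = 1/|Y| = 882.9 Ω, ∠Z = −∠Y = -66.90°
cos φ = cos(-66.90°) = 0.3924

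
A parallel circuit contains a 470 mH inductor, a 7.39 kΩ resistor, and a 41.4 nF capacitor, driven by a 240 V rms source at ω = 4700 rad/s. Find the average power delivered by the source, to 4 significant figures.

7.794 W

X_L = ωL = 2209 Ω
X_C = 1/(ωC) = 5139 Ω
Parallel: admittances add. Y = 1/R + 1/(jωL) + jωC
Y = (0.0001353 − j0.0002581) S
|Y| = 0.0002914 S → |Z| = 1/|Y| = 3431 Ω, ∠Z = −∠Y = 62.33°
I = V/|Z| = 69.94 mA
P = VI cos φ = 240 × 0.06994 × cos(62.33°) = 7.794 W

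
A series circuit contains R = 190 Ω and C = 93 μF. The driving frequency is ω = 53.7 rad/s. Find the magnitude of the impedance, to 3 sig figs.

276 Ω

X_C = 1/(ωC) = 200 Ω
Z = 190 − j200 Ω
|Z| = √(190² + 200²) = 276 Ω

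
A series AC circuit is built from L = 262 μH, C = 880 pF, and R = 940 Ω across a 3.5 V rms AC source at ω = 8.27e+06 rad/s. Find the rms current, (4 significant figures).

X_L = ωL = 2167 Ω
X_C = 1/(ωC) = 137.4 Ω
Net reactance X = X_L − X_C = 2029 Ω
Z = 940.0 + j2029 Ω
|Z| = √(940.0² + 2029²) = 2236 Ω
I = V/|Z| = 3.5/2236 = 1.565 mA

1.565 mA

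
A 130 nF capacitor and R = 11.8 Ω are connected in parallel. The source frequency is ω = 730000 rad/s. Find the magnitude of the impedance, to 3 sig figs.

7.86 Ω

X_C = 1/(ωC) = 10.5 Ω
Parallel: admittances add. Y = 1/R + jωC
Y = (0.0847 + j0.0949) S
|Y| = 0.127 S → |Z| = 1/|Y| = 7.86 Ω, ∠Z = −∠Y = -48.2°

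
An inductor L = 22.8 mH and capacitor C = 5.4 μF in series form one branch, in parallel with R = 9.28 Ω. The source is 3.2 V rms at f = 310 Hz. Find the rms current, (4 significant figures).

ω = 2πf = 1948 rad/s
X_L = ωL = 44.41 Ω
X_C = 1/(ωC) = 95.07 Ω
Branch 1: Z₁ = R = 9.280 Ω
Branch 2 (series LC): Z₂ = j(X_L − X_C) = −j50.67 Ω
Parallel: Z = Z₁Z₂/(Z₁+Z₂), |Z| = 9.128 Ω, ∠Z = -10.38°
I = V/|Z| = 3.2/9.128 = 350.6 mA

350.6 mA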